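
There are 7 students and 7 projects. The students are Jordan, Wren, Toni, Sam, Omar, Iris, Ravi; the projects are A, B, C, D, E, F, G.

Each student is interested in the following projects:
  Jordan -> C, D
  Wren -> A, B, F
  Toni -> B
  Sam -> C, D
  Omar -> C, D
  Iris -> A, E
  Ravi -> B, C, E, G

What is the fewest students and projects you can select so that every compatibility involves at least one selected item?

6

The 6 edges Jordan–D, Wren–F, Toni–B, Sam–C, Iris–A, Ravi–E form a matching, so any vertex cover needs at least 6 vertices (one per matched edge).
Conversely {Wren, Toni, Iris, Ravi, C, D} meets every edge and has exactly 6 vertices, so 6 is optimal.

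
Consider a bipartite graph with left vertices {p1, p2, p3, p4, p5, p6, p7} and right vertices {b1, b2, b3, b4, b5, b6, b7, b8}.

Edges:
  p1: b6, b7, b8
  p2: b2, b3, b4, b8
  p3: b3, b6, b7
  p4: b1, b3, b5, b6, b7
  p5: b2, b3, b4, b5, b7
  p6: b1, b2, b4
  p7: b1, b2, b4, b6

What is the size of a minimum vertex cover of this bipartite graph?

The 7 edges p1–b8, p2–b3, p3–b7, p4–b1, p5–b5, p6–b4, p7–b6 form a matching, so any vertex cover needs at least 7 vertices (one per matched edge).
Conversely {p1, p2, p3, p4, p5, p6, p7} meets every edge and has exactly 7 vertices, so 7 is optimal.

7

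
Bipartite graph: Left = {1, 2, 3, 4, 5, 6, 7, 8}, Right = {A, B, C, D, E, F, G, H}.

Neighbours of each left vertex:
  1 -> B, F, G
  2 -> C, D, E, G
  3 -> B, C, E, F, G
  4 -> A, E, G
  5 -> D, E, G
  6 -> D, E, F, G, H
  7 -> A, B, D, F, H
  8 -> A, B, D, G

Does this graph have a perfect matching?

A valid assignment of size 8: 1→F, 2→C, 3→G, 4→A, 5→D, 6→E, 7→H, 8→B.
Every left vertex is matched, so this is a perfect matching.

Yes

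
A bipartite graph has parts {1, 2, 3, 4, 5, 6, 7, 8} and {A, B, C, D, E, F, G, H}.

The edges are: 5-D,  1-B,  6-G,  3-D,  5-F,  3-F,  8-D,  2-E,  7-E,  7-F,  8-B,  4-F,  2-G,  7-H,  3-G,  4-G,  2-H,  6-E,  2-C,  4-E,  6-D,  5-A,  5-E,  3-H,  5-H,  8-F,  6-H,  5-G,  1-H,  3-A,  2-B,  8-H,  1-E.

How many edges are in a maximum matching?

8

One maximum matching: 1–E, 2–C, 3–G, 4–F, 5–A, 6–D, 7–H, 8–B.
This saturates every left vertex, so 8 is the maximum.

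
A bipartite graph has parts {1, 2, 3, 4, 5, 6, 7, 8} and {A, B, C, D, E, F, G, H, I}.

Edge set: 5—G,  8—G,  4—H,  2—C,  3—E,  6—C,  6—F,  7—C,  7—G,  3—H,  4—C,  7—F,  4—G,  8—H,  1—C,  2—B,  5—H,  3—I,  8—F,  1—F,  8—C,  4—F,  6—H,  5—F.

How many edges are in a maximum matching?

6

For example, pair 1-C, 2-B, 3-E, 4-H, 5-G, 6-F.
The set {1, 4, 5, 6, 7, 8} has only 4 neighbours ({C, F, G, H}), so by Hall's theorem at most 6 of the 8 left vertices can be matched.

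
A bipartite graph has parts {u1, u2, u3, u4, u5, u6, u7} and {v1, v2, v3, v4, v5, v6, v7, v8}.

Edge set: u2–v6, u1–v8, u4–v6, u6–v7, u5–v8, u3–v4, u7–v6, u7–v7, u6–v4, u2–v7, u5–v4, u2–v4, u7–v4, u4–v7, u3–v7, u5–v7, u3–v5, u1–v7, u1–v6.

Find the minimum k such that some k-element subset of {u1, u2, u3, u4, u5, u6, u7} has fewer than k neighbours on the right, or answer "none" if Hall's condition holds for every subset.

Take S = {u2, u4, u6, u7}. Its neighbourhood is {v4, v6, v7}, so |N(S)| = 3 < |S| = 4.
Every subset of size less than 4 has at least as many neighbours as members, so 4 is the minimum.

4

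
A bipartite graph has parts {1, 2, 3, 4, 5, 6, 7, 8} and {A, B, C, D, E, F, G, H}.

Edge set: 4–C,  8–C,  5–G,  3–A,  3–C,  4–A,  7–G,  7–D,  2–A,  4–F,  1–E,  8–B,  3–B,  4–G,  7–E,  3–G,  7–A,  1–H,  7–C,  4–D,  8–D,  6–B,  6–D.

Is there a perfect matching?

Yes

One maximum matching: 1-H, 2-A, 3-C, 4-F, 5-G, 6-D, 7-E, 8-B.
Every left vertex is matched, so this is a perfect matching.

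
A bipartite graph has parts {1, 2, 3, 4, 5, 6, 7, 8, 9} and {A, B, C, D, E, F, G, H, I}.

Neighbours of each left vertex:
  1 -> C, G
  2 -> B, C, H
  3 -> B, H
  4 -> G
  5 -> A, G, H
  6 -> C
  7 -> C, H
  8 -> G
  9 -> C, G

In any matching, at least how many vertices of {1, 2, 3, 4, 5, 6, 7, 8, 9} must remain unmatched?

4

For example, pair 1→C, 2→B, 3→H, 4→G, 5→A.
The set {1, 2, 3, 4, 6, 7, 8, 9} has only 4 neighbours ({B, C, G, H}), so by Hall's theorem at most 5 of the 9 left vertices can be matched.
That matches 5 of the 9, leaving 4 unmatched; no matching can do better.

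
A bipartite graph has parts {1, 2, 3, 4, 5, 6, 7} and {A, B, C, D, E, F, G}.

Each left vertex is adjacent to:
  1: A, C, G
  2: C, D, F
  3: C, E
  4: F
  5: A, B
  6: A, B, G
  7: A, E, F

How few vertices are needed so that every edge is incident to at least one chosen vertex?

A maximum matching has 7 edges (e.g. 1–G, 2–D, 3–C, 4–F, 5–A, 6–B, 7–E).
By König's theorem the minimum vertex cover has the same size. One such cover is {1, 2, 3, 4, 5, 6, 7}.

7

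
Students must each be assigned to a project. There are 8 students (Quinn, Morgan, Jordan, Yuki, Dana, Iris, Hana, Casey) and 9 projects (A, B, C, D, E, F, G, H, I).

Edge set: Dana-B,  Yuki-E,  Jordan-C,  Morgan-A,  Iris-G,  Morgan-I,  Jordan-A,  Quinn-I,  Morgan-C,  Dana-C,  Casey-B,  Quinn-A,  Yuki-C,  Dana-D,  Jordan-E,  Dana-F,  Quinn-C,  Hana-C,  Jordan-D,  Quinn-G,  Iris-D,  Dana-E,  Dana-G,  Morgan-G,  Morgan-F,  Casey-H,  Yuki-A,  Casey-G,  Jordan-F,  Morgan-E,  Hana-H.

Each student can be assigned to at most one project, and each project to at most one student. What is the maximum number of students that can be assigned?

One maximum matching: Quinn→I, Morgan→F, Jordan→A, Yuki→E, Dana→G, Iris→D, Hana→C, Casey→B.
This saturates every student, so 8 is the maximum.

8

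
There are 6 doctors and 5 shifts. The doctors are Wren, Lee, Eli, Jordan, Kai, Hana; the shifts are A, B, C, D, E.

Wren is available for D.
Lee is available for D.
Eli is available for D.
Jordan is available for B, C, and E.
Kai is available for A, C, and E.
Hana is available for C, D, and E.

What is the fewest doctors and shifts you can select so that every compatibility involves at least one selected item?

{Jordan, Kai, Hana, D} is a vertex cover of size 4: every edge has an endpoint in this set.
No smaller cover exists because Wren–D, Jordan–B, Kai–C, Hana–E is a matching of size 4, and a cover must include an endpoint of each of these disjoint edges (König's theorem).

4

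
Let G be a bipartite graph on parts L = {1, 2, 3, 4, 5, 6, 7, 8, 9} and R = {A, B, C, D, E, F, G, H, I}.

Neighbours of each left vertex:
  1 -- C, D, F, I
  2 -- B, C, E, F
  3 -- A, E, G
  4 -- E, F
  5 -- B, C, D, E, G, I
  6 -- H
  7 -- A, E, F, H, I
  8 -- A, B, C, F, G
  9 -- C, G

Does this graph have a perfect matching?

Yes

A valid assignment of size 9: 1→F, 2→B, 3→A, 4→E, 5→D, 6→H, 7→I, 8→G, 9→C.
Every left vertex is matched, so this is a perfect matching.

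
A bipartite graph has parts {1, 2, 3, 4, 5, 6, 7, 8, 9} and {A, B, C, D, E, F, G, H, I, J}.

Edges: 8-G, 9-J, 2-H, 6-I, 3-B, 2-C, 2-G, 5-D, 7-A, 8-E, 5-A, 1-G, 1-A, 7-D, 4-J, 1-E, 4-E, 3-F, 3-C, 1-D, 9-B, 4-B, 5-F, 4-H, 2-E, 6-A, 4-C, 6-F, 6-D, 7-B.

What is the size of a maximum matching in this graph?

9

For example, pair 1–E, 2–C, 3–F, 4–J, 5–D, 6–I, 7–A, 8–G, 9–B.
All 9 left vertices are matched, so no larger matching exists.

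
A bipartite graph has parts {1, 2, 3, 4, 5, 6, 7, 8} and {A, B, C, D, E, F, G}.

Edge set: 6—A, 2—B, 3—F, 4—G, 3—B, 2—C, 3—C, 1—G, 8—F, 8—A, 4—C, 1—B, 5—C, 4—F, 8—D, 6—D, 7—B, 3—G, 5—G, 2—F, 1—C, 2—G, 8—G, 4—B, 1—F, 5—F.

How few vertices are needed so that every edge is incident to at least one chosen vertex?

A maximum matching has 6 edges (e.g. 1–G, 2–C, 3–F, 4–B, 6–A, 8–D).
By König's theorem the minimum vertex cover has the same size. One such cover is {6, 8, B, C, F, G}.

6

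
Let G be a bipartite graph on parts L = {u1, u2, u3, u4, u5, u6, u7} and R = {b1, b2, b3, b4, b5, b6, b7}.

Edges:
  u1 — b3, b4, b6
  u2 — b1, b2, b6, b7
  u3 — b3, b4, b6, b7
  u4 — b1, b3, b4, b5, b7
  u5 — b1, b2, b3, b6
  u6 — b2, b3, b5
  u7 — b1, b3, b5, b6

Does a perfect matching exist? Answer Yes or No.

Yes

For example, pair u1→b4, u2→b6, u3→b7, u4→b5, u5→b1, u6→b2, u7→b3.
Every left vertex is matched, so this is a perfect matching.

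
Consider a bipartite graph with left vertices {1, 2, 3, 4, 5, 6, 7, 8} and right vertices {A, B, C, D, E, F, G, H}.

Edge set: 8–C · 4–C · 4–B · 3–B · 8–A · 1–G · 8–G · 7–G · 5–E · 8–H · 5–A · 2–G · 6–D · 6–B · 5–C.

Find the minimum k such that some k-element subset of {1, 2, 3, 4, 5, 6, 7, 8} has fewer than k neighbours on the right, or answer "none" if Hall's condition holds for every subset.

Take S = {1, 2}. Its neighbourhood is {G}, so |N(S)| = 1 < |S| = 2.
No single vertex violates Hall's condition since each has at least one neighbour, so 2 is the minimum.

2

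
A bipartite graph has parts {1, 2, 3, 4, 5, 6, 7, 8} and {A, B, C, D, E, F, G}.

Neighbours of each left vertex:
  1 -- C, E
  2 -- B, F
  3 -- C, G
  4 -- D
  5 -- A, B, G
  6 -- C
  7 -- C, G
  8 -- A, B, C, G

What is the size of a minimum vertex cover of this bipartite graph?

{1, 2, 4, 5, 8, C, G} is a vertex cover of size 7: every edge has an endpoint in this set.
No smaller cover exists because 1–E, 2–F, 3–G, 4–D, 5–A, 6–C, 8–B is a matching of size 7, and a cover must include an endpoint of each of these disjoint edges (König's theorem).

7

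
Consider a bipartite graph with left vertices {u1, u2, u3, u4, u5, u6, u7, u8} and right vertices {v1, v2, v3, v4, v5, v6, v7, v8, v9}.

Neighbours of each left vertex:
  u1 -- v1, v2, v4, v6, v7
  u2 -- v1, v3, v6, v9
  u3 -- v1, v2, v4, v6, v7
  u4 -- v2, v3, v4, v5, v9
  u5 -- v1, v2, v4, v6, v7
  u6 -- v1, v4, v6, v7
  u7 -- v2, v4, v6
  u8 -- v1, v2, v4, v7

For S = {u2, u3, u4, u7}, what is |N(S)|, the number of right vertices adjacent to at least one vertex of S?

8

The union of neighbours of {u2, u3, u4, u7} is {v1, v2, v3, v4, v5, v6, v7, v9}, which has 8 elements.
Since |N(S)| = 8 ≥ |S| = 4, Hall's condition holds for this subset.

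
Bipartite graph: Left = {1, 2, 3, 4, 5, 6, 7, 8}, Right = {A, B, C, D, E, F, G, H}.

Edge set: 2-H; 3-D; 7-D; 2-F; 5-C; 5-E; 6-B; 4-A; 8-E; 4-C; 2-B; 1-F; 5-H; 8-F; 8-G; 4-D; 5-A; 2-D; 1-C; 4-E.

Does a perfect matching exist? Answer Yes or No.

No

The set {3, 7} has only 1 neighbour ({D}), so by Hall's theorem at most 7 of the 8 left vertices can be matched.
Hence no matching covers every left vertex.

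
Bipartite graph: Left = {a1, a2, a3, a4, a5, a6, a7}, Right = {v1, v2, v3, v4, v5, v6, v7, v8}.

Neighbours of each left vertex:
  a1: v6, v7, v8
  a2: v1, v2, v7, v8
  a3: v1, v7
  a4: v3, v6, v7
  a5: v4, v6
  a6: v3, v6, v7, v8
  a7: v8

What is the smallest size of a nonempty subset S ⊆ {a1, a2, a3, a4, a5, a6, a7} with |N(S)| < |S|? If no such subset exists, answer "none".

none

A matching saturating every left vertex exists, for instance a1→v6, a2→v2, a3→v1, a4→v3, a5→v4, a6→v7, a7→v8.
By Hall's marriage theorem, this means |N(S)| ≥ |S| for every subset S, so no violating subset exists.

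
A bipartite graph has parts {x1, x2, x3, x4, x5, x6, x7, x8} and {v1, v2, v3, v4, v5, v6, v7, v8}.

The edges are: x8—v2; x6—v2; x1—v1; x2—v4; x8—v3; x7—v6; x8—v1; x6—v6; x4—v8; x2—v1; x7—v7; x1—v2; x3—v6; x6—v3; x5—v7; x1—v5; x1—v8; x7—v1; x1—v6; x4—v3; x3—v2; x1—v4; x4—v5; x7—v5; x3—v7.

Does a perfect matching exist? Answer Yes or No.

Yes

For example, pair x1–v8, x2–v4, x3–v6, x4–v5, x5–v7, x6–v3, x7–v1, x8–v2.
Every left vertex is matched, so this is a perfect matching.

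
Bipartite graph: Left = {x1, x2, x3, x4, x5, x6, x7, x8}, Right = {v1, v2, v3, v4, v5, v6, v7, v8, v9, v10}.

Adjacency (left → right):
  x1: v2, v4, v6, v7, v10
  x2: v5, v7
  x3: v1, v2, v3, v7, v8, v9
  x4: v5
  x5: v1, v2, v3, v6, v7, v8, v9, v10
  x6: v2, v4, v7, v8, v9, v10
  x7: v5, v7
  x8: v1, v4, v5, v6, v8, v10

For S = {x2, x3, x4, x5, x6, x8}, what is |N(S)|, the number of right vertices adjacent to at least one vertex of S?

10

The union of neighbours of {x2, x3, x4, x5, x6, x8} is {v1, v2, v3, v4, v5, v6, v7, v8, v9, v10}, which has 10 elements.
Since |N(S)| = 10 ≥ |S| = 6, Hall's condition holds for this subset.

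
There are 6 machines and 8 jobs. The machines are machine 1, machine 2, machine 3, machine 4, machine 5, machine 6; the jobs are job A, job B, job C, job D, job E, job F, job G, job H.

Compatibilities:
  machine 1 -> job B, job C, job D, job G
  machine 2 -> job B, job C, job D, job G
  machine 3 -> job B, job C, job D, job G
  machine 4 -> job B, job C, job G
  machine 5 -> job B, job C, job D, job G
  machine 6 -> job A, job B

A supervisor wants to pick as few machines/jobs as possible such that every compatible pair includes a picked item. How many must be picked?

{machine 6, job B, job C, job D, job G} is a vertex cover of size 5: every edge has an endpoint in this set.
No smaller cover exists because machine 1–job C, machine 2–job B, machine 3–job D, machine 4–job G, machine 6–job A is a matching of size 5, and a cover must include an endpoint of each of these disjoint edges (König's theorem).

5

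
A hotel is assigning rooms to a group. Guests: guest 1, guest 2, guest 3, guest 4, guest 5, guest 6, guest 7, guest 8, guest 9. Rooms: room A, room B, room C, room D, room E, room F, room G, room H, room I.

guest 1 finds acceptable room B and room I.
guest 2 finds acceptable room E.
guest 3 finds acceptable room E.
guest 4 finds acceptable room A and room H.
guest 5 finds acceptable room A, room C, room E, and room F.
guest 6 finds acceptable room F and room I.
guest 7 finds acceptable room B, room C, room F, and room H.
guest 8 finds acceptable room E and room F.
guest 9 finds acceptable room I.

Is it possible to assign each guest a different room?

No

The set {guest 2, guest 3, guest 6, guest 8, guest 9} has only 3 neighbours ({room E, room F, room I}), so by Hall's theorem at most 7 of the 9 guests can be matched.
Hence no matching covers every guest.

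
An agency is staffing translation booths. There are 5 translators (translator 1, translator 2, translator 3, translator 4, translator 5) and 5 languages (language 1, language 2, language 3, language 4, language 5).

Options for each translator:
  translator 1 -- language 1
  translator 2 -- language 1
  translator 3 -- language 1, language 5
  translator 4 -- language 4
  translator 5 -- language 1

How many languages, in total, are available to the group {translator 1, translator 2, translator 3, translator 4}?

The union of neighbours of {translator 1, translator 2, translator 3, translator 4} is {language 1, language 4, language 5}, which has 3 elements.
Since |N(S)| = 3 < |S| = 4, Hall's condition fails for this subset.

3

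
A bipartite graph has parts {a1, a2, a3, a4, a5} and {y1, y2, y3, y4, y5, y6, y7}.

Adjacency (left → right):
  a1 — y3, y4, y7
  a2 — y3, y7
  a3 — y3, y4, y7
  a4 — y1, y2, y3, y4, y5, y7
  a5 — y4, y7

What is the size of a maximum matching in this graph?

One maximum matching: a1-y4, a2-y7, a3-y3, a4-y1.
The set {a1, a2, a3, a5} has only 3 neighbours ({y3, y4, y7}), so by Hall's theorem at most 4 of the 5 left vertices can be matched.

4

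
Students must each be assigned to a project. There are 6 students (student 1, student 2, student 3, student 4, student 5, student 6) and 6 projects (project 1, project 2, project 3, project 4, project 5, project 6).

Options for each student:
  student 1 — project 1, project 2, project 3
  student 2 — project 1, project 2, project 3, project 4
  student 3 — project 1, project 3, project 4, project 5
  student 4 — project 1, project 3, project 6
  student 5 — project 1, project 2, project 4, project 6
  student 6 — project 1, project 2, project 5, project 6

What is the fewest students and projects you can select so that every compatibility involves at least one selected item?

6

{student 1, student 2, student 3, student 4, student 5, student 6} is a vertex cover of size 6: every edge has an endpoint in this set.
No smaller cover exists because student 1–project 3, student 2–project 4, student 3–project 5, student 4–project 6, student 5–project 2, student 6–project 1 is a matching of size 6, and a cover must include an endpoint of each of these disjoint edges (König's theorem).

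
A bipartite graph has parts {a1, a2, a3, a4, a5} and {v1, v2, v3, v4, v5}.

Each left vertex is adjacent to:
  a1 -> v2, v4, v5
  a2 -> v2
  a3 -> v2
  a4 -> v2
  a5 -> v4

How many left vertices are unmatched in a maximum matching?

2

For example, pair a1-v5, a2-v2, a5-v4.
The set {a2, a3, a4} has only 1 neighbour ({v2}), so by Hall's theorem at most 3 of the 5 left vertices can be matched.
That matches 3 of the 5, leaving 2 unmatched; no matching can do better.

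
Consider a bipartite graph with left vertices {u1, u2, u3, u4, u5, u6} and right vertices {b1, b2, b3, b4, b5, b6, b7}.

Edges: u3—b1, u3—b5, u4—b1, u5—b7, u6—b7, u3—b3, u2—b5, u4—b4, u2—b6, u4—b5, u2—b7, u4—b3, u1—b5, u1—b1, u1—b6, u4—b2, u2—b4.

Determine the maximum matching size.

A valid assignment of size 5: u1–b6, u2–b5, u3–b3, u4–b1, u5–b7.
The set {u5, u6} has only 1 neighbour ({b7}), so by Hall's theorem at most 5 of the 6 left vertices can be matched.

5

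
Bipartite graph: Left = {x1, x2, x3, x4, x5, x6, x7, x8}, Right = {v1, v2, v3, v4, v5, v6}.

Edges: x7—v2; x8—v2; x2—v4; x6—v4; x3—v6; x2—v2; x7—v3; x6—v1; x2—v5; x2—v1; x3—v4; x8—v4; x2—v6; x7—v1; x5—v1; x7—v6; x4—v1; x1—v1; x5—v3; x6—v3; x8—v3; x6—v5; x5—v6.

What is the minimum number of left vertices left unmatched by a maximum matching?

2

One maximum matching: x1-v1, x2-v6, x3-v4, x5-v3, x6-v5, x7-v2.
The set {x1, x2, x3, x4, x5, x6, x7, x8} has only 6 neighbours ({v1, v2, v3, v4, v5, v6}), so by Hall's theorem at most 6 of the 8 left vertices can be matched.
That matches 6 of the 8, leaving 2 unmatched; no matching can do better.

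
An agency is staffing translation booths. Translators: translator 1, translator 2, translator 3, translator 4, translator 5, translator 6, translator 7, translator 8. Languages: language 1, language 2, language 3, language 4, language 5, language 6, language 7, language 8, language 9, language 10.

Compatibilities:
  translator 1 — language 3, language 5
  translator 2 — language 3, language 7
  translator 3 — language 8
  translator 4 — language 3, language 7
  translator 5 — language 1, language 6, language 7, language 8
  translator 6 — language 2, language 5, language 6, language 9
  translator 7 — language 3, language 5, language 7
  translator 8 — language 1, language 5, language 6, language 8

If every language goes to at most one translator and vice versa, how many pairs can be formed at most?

One maximum matching: translator 1→language 5, translator 2→language 3, translator 3→language 8, translator 4→language 7, translator 5→language 1, translator 6→language 9, translator 8→language 6.
The set {translator 1, translator 2, translator 4, translator 7} has only 3 neighbours ({language 3, language 5, language 7}), so by Hall's theorem at most 7 of the 8 translators can be matched.

7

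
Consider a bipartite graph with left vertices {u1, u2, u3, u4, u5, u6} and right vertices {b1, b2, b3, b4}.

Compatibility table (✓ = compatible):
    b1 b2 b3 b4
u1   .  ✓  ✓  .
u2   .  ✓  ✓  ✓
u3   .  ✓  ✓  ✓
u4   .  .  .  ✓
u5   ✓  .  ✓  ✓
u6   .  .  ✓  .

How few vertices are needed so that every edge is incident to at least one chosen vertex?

4

The 4 edges u1–b2, u2–b4, u3–b3, u5–b1 form a matching, so any vertex cover needs at least 4 vertices (one per matched edge).
Conversely {u5, b2, b3, b4} meets every edge and has exactly 4 vertices, so 4 is optimal.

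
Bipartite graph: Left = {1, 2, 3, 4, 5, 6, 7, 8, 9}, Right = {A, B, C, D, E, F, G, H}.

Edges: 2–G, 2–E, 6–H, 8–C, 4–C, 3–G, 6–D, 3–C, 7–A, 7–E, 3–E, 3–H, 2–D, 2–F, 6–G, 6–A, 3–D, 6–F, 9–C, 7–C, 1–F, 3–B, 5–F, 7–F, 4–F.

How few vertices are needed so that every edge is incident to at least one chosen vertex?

6

The 6 edges 1–F, 2–D, 3–G, 4–C, 6–A, 7–E form a matching, so any vertex cover needs at least 6 vertices (one per matched edge).
Conversely {2, 3, 6, 7, C, F} meets every edge and has exactly 6 vertices, so 6 is optimal.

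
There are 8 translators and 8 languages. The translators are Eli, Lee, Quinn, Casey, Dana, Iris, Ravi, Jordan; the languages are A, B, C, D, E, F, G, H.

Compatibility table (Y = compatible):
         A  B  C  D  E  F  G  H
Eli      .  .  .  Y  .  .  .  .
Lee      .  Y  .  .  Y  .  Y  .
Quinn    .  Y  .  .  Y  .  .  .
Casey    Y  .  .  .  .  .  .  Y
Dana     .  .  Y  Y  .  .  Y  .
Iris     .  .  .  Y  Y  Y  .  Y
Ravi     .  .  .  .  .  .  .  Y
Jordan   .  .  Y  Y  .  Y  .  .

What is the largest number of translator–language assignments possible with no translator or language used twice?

For example, pair Eli-D, Lee-G, Quinn-B, Casey-A, Dana-C, Iris-E, Ravi-H, Jordan-F.
All 8 translators are matched, so no larger matching exists.

8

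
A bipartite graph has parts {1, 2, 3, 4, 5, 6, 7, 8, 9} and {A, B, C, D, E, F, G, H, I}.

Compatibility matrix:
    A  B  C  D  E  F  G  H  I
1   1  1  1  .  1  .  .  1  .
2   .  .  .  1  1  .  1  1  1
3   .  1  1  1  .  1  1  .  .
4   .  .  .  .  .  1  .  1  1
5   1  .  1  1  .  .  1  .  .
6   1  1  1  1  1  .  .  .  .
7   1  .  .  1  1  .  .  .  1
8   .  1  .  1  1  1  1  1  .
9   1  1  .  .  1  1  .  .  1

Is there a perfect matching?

Yes

One maximum matching: 1–E, 2–G, 3–B, 4–F, 5–C, 6–D, 7–I, 8–H, 9–A.
All 9 left vertices are covered.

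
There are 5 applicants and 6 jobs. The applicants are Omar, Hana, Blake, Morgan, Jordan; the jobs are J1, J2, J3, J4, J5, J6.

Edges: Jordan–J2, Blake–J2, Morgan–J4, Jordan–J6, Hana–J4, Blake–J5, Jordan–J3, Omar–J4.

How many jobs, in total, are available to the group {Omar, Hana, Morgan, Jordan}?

4

The union of neighbours of {Omar, Hana, Morgan, Jordan} is {J2, J3, J4, J6}, which has 4 elements.
Since |N(S)| = 4 ≥ |S| = 4, Hall's condition holds for this subset.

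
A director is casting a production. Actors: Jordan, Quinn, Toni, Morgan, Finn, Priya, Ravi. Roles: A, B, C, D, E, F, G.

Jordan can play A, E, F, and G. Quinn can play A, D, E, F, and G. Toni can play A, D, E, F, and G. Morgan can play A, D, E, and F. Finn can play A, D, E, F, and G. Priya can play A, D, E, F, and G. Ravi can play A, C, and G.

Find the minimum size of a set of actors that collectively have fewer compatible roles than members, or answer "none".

6

Take S = {Jordan, Quinn, Toni, Morgan, Finn, Priya}. Its neighbourhood is {A, D, E, F, G}, so |N(S)| = 5 < |S| = 6.
Every subset of size less than 6 has at least as many neighbours as members, so 6 is the minimum.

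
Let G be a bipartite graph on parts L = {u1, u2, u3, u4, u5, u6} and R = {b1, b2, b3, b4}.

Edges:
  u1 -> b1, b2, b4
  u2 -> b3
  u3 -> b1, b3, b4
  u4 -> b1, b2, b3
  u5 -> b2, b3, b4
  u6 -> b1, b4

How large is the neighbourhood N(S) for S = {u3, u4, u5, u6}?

4

The union of neighbours of {u3, u4, u5, u6} is {b1, b2, b3, b4}, which has 4 elements.
Since |N(S)| = 4 ≥ |S| = 4, Hall's condition holds for this subset.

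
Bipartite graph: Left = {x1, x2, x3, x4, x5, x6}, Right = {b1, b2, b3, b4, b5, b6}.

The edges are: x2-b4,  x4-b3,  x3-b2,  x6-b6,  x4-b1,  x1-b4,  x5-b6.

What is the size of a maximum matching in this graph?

For example, pair x1-b4, x3-b2, x4-b3, x5-b6.
The set {x1, x2, x5, x6} has only 2 neighbours ({b4, b6}), so by Hall's theorem at most 4 of the 6 left vertices can be matched.

4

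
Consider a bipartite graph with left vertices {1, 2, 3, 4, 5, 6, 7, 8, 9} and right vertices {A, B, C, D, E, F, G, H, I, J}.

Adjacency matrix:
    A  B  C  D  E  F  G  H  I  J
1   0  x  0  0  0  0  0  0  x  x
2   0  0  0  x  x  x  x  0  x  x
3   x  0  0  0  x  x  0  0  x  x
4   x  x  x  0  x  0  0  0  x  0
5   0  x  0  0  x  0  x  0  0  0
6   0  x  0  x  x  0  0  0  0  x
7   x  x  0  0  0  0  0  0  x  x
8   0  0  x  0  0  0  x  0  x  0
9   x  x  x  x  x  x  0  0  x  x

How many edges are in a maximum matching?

One maximum matching: 1-B, 2-F, 3-A, 4-E, 5-G, 6-D, 7-I, 8-C, 9-J.
All 9 left vertices are matched, so no larger matching exists.

9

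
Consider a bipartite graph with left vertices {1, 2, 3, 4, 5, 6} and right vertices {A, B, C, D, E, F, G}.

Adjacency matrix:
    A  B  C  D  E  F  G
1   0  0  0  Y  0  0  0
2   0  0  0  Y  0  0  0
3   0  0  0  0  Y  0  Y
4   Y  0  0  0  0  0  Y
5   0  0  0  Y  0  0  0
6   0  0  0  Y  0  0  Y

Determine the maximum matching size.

4

For example, pair 1–D, 3–E, 4–A, 6–G.
The set {1, 2, 5} has only 1 neighbour ({D}), so by Hall's theorem at most 4 of the 6 left vertices can be matched.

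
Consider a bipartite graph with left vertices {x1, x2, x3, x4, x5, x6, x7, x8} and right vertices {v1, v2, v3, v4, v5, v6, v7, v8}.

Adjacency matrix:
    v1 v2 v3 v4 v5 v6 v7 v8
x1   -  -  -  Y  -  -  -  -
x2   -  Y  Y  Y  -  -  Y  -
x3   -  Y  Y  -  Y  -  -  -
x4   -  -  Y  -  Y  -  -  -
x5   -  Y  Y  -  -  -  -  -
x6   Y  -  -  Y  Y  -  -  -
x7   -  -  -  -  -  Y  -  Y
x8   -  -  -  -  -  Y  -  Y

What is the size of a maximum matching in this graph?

8

A valid assignment of size 8: x1→v4, x2→v7, x3→v3, x4→v5, x5→v2, x6→v1, x7→v8, x8→v6.
All 8 left vertices are matched, so no larger matching exists.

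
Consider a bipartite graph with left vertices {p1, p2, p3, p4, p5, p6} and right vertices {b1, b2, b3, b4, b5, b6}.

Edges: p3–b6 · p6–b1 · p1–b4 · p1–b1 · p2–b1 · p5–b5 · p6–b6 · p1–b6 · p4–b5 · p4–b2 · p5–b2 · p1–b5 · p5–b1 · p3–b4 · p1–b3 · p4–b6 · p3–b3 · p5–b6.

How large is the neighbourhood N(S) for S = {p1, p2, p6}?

The union of neighbours of {p1, p2, p6} is {b1, b3, b4, b5, b6}, which has 5 elements.
Since |N(S)| = 5 ≥ |S| = 3, Hall's condition holds for this subset.

5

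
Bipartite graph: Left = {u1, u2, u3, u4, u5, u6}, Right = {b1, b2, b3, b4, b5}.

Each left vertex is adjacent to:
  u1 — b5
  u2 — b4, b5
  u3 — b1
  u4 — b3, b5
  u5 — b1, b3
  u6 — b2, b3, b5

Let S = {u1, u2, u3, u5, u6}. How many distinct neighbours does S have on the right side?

5

The union of neighbours of {u1, u2, u3, u5, u6} is {b1, b2, b3, b4, b5}, which has 5 elements.
Since |N(S)| = 5 ≥ |S| = 5, Hall's condition holds for this subset.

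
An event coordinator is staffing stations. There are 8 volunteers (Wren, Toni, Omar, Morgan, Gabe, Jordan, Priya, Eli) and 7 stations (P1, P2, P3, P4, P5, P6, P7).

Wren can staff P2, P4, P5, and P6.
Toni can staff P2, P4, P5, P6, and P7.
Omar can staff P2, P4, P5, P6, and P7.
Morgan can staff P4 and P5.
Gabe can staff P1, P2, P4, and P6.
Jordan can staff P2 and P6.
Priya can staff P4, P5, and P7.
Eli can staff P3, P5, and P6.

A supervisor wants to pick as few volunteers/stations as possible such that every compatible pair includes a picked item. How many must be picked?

7

{Gabe, Eli, P2, P4, P5, P6, P7} is a vertex cover of size 7: every edge has an endpoint in this set.
No smaller cover exists because Wren–P5, Toni–P7, Omar–P2, Morgan–P4, Gabe–P1, Jordan–P6, Eli–P3 is a matching of size 7, and a cover must include an endpoint of each of these disjoint edges (König's theorem).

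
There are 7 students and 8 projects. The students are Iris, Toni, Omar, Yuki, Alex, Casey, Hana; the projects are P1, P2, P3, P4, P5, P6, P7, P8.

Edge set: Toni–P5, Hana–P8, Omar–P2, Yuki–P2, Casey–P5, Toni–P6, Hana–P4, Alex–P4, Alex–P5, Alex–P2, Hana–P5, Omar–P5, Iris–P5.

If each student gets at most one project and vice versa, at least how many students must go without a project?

2

A valid assignment of size 5: Iris-P5, Toni-P6, Omar-P2, Alex-P4, Hana-P8.
The set {Iris, Omar, Yuki, Casey} has only 2 neighbours ({P2, P5}), so by Hall's theorem at most 5 of the 7 students can be matched.
That matches 5 of the 7, leaving 2 unmatched; no matching can do better.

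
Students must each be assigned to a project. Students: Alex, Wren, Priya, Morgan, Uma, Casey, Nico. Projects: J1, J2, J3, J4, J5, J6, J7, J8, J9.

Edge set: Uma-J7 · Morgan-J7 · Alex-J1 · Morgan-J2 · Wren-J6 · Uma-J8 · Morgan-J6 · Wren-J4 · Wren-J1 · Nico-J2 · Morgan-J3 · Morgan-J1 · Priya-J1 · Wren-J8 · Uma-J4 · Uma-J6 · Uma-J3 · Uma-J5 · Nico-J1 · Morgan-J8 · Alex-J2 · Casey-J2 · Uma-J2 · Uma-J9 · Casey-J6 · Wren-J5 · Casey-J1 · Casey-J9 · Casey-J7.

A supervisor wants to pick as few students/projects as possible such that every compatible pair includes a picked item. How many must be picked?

The 6 edges Alex–J2, Wren–J8, Priya–J1, Morgan–J7, Uma–J9, Casey–J6 form a matching, so any vertex cover needs at least 6 vertices (one per matched edge).
Conversely {Wren, Morgan, Uma, Casey, J1, J2} meets every edge and has exactly 6 vertices, so 6 is optimal.

6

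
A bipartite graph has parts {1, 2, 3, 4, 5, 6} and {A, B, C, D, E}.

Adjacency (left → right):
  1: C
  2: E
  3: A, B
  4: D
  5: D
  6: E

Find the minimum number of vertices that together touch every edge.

A maximum matching has 4 edges (e.g. 1–C, 2–E, 3–B, 4–D).
By König's theorem the minimum vertex cover has the same size. One such cover is {1, 3, D, E}.

4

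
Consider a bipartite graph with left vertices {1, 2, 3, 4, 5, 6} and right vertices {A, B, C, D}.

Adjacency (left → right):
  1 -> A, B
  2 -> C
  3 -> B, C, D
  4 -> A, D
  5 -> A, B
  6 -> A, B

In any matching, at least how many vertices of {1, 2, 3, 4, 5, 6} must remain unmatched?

A valid assignment of size 4: 1-A, 2-C, 3-B, 4-D.
The set {1, 2, 3, 4, 5, 6} has only 4 neighbours ({A, B, C, D}), so by Hall's theorem at most 4 of the 6 left vertices can be matched.
That matches 4 of the 6, leaving 2 unmatched; no matching can do better.

2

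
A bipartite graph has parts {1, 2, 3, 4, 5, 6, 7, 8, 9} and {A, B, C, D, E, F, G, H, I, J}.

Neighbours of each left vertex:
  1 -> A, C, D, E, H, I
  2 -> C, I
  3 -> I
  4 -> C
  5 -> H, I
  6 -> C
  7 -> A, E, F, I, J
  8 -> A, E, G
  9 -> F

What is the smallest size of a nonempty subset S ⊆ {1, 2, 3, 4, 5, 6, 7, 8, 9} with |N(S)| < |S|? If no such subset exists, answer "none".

2

Take S = {4, 6}. Its neighbourhood is {C}, so |N(S)| = 1 < |S| = 2.
No single vertex violates Hall's condition since each has at least one neighbour, so 2 is the minimum.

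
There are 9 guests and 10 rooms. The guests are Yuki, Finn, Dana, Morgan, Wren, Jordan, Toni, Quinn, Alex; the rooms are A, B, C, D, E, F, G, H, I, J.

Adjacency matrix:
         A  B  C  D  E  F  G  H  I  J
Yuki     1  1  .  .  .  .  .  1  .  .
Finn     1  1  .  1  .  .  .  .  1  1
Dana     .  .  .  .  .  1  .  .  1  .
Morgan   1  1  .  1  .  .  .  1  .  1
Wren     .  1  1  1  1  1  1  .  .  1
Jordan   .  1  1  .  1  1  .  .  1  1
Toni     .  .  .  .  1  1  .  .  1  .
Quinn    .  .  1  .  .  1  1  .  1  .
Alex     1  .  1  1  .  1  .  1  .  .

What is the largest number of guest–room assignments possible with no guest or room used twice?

For example, pair Yuki→H, Finn→B, Dana→I, Morgan→J, Wren→G, Jordan→E, Toni→F, Quinn→C, Alex→A.
This saturates every guest, so 9 is the maximum.

9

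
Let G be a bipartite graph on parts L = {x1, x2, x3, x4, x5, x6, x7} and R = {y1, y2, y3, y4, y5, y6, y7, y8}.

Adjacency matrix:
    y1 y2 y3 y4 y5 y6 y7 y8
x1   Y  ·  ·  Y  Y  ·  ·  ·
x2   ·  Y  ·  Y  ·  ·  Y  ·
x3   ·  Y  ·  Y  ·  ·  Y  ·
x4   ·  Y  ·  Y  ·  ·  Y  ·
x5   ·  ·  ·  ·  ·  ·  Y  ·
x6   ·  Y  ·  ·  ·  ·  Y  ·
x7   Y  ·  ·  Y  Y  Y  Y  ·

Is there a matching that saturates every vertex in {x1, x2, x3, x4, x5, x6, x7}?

The set {x2, x3, x4, x5, x6} has only 3 neighbours ({y2, y4, y7}), so by Hall's theorem at most 5 of the 7 left vertices can be matched.
Hence no matching covers every left vertex.

No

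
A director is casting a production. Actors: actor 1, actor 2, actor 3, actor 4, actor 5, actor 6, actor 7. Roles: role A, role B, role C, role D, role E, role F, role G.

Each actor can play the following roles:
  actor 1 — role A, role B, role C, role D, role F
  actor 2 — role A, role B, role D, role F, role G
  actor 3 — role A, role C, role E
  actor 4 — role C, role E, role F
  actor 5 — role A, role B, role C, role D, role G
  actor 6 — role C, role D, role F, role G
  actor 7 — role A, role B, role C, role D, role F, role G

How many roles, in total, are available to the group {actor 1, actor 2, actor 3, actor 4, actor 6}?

The union of neighbours of {actor 1, actor 2, actor 3, actor 4, actor 6} is {role A, role B, role C, role D, role E, role F, role G}, which has 7 elements.
Since |N(S)| = 7 ≥ |S| = 5, Hall's condition holds for this subset.

7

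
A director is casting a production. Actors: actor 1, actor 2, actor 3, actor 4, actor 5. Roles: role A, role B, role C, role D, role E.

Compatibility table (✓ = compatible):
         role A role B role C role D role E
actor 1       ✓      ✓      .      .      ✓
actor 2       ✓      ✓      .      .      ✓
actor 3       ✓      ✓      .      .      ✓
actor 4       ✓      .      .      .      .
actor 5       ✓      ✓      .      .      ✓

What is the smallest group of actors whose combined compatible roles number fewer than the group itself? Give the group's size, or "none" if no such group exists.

4

Take S = {actor 1, actor 2, actor 3, actor 4}. Its neighbourhood is {role A, role B, role E}, so |N(S)| = 3 < |S| = 4.
Every subset of size less than 4 has at least as many neighbours as members, so 4 is the minimum.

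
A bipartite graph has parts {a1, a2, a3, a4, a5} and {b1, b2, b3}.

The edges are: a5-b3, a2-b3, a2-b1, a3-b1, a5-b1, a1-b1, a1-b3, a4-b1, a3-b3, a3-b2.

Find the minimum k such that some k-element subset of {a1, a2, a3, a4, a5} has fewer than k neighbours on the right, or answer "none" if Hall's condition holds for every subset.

Take S = {a1, a2, a4}. Its neighbourhood is {b1, b3}, so |N(S)| = 2 < |S| = 3.
Every subset of size less than 3 has at least as many neighbours as members, so 3 is the minimum.

3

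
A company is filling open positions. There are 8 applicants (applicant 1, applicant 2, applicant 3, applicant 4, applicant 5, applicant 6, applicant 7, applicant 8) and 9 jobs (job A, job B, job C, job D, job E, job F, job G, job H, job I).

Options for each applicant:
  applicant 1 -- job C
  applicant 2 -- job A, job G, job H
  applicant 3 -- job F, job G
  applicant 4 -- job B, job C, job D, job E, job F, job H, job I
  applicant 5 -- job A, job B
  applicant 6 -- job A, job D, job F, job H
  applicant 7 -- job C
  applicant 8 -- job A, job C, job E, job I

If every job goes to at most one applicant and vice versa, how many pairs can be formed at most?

For example, pair applicant 1→job C, applicant 2→job G, applicant 3→job F, applicant 4→job D, applicant 5→job B, applicant 6→job H, applicant 8→job A.
The set {applicant 1, applicant 7} has only 1 neighbour ({job C}), so by Hall's theorem at most 7 of the 8 applicants can be matched.

7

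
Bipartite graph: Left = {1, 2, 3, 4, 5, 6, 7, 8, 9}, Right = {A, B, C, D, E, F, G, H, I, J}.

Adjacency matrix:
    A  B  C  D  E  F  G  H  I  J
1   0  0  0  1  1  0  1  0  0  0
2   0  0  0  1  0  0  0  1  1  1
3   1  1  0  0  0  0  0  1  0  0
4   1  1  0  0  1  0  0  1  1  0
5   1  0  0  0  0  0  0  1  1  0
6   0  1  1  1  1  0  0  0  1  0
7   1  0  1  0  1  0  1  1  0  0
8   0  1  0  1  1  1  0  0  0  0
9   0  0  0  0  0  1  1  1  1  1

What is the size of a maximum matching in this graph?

9

For example, pair 1→E, 2→D, 3→H, 4→A, 5→I, 6→B, 7→G, 8→F, 9→J.
This saturates every left vertex, so 9 is the maximum.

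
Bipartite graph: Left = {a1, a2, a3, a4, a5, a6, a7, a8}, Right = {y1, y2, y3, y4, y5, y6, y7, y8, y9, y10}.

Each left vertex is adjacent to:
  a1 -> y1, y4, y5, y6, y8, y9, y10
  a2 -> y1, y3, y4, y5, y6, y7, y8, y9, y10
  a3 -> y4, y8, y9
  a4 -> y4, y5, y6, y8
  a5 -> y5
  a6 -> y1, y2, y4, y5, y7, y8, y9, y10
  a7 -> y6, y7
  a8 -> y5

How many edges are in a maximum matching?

For example, pair a1–y10, a2–y3, a3–y8, a4–y6, a5–y5, a6–y4, a7–y7.
The set {a5, a8} has only 1 neighbour ({y5}), so by Hall's theorem at most 7 of the 8 left vertices can be matched.

7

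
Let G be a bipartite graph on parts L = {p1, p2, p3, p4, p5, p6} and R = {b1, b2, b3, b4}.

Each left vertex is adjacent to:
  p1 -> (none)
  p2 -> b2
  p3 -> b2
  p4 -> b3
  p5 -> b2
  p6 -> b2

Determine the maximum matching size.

2

For example, pair p2-b2, p4-b3.
The set {p1, p2, p3, p5, p6} has only 1 neighbour ({b2}), so by Hall's theorem at most 2 of the 6 left vertices can be matched.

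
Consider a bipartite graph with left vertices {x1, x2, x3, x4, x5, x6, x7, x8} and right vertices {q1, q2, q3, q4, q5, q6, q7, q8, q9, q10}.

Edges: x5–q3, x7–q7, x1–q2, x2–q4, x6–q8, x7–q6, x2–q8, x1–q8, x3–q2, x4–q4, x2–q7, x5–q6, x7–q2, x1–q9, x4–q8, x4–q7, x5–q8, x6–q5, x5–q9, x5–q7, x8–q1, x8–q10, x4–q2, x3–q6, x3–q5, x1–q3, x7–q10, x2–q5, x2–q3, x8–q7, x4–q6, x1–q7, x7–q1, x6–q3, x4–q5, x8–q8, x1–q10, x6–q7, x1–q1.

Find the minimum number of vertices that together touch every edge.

{x1, x2, x3, x4, x5, x6, x7, x8} is a vertex cover of size 8: every edge has an endpoint in this set.
No smaller cover exists because x1–q7, x2–q4, x3–q2, x4–q6, x5–q9, x6–q5, x7–q1, x8–q8 is a matching of size 8, and a cover must include an endpoint of each of these disjoint edges (König's theorem).

8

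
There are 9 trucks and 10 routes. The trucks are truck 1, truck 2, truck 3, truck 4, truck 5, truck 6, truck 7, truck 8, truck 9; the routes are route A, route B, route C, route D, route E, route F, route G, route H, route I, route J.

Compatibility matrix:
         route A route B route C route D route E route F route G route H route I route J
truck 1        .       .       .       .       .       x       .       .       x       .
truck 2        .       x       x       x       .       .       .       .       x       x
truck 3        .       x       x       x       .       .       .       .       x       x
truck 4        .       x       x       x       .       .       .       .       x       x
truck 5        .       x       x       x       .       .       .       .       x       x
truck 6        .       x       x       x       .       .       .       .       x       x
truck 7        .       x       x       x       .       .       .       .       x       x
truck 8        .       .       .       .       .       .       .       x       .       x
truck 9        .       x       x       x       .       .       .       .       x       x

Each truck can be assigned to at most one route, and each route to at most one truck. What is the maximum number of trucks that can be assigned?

7

One maximum matching: truck 1–route F, truck 2–route B, truck 3–route C, truck 4–route I, truck 5–route D, truck 6–route J, truck 8–route H.
The set {truck 2, truck 3, truck 4, truck 5, truck 6, truck 7, truck 9} has only 5 neighbours ({route B, route C, route D, route I, route J}), so by Hall's theorem at most 7 of the 9 trucks can be matched.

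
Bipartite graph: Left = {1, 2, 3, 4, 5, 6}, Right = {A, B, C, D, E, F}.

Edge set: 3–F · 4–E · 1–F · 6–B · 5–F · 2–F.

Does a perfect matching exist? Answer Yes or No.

No

The set {1, 2, 3, 5} has only 1 neighbour ({F}), so by Hall's theorem at most 3 of the 6 left vertices can be matched.
Hence no matching covers every left vertex.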